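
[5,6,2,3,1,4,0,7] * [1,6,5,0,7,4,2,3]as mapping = [0→4,1→2,2→5,3→0,4→6,5→7,6→1,7→3]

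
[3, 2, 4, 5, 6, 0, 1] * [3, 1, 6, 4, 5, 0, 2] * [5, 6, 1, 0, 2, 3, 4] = [2, 4, 3, 5, 1, 0, 6]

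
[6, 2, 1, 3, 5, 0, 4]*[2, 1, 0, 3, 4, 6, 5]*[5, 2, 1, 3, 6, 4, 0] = [4, 5, 2, 3, 0, 1, 6]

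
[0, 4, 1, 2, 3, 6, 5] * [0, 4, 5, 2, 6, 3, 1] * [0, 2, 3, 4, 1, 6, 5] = [0, 5, 1, 6, 3, 2, 4]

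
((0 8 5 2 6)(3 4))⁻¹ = (0 6 2 5 8)(3 4)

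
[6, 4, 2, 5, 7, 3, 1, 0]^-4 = [6, 4, 2, 3, 7, 5, 1, 0]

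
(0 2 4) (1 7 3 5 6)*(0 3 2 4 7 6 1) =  (0 4 3 5 1 6) (2 7) 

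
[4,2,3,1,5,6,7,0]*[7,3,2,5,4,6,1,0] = [4,2,5,3,6,1,0,7]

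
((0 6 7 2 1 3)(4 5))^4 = (0 1 7)(2 6 3)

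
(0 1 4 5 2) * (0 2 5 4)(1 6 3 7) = (0 6 3 7 1)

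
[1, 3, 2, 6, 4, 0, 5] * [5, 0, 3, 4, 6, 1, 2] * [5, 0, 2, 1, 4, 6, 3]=[5, 4, 1, 2, 3, 6, 0]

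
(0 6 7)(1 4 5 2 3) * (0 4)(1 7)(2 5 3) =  (0 6 1)(3 7 4)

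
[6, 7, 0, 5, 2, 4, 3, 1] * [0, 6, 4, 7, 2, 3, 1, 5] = [1, 5, 0, 3, 4, 2, 7, 6]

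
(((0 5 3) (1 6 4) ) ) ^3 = () 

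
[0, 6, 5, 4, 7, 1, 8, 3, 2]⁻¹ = [0, 5, 8, 7, 3, 2, 1, 4, 6]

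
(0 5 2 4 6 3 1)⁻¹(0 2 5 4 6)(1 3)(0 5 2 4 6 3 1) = (0 1)(2 6 3 5 4)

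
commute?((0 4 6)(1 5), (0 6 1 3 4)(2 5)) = no:(0 4 6)(1 5)*(0 6 1 3 4)(2 5) = (1 2 5 3 4), (0 6 1 3 4)(2 5)*(0 4 6)(1 5) = (1 3 6 5 2)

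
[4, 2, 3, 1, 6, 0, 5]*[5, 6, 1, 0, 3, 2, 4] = [3, 1, 0, 6, 4, 5, 2]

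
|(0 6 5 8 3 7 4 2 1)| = 9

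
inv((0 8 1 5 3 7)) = (0 7 3 5 1 8)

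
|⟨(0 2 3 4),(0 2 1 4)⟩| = 120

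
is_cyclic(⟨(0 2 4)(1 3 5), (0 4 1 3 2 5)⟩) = no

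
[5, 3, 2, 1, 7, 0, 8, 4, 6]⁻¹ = [5, 3, 2, 1, 7, 0, 8, 4, 6]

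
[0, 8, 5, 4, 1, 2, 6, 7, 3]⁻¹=[0, 4, 5, 8, 3, 2, 6, 7, 1]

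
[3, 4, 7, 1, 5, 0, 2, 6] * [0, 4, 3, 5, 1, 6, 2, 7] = [5, 1, 7, 4, 6, 0, 3, 2]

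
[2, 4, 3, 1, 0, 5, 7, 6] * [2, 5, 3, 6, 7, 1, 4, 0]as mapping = [0→3, 1→7, 2→6, 3→5, 4→2, 5→1, 6→0, 7→4]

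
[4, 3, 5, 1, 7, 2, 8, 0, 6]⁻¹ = [7, 3, 5, 1, 0, 2, 8, 4, 6]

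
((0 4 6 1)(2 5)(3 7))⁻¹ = (0 1 6 4)(2 5)(3 7)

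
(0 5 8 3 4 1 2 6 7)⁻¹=(0 7 6 2 1 4 3 8 5)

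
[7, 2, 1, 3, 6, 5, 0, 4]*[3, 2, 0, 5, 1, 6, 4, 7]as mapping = [0→7, 1→0, 2→2, 3→5, 4→4, 5→6, 6→3, 7→1]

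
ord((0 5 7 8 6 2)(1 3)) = 6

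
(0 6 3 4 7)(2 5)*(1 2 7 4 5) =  (0 6 3 5 7)(1 2)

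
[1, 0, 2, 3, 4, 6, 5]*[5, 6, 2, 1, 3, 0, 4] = [6, 5, 2, 1, 3, 4, 0]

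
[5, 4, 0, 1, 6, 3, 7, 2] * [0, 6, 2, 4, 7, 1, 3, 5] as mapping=[0→1, 1→7, 2→0, 3→6, 4→3, 5→4, 6→5, 7→2] 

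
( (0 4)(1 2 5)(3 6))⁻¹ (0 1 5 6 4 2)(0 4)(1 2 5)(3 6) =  (0 5 4 2 1 3)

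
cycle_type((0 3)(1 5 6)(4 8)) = 2^2.3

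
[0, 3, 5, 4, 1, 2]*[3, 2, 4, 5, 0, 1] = [3, 5, 1, 0, 2, 4]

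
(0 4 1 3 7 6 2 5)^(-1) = (0 5 2 6 7 3 1 4)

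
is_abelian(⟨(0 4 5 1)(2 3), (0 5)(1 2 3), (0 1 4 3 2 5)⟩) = no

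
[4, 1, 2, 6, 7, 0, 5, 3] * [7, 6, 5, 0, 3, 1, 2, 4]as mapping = [0→3, 1→6, 2→5, 3→2, 4→4, 5→7, 6→1, 7→0]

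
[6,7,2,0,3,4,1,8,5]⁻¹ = [3,6,2,4,5,8,0,1,7]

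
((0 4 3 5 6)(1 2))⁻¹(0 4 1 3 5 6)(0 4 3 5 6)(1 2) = (0 4 3 2 5 6)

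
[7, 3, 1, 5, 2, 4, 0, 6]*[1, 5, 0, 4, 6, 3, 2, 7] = [7, 4, 5, 3, 0, 6, 1, 2]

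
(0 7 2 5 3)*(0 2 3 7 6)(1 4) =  (0 6)(1 4)(2 5 7 3)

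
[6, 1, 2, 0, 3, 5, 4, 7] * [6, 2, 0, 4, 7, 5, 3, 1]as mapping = [0→3, 1→2, 2→0, 3→6, 4→4, 5→5, 6→7, 7→1]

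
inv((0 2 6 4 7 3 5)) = (0 5 3 7 4 6 2)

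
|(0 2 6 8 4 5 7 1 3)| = 9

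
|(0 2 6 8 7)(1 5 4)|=15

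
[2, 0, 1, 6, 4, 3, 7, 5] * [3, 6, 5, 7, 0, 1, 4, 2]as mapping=[0→5, 1→3, 2→6, 3→4, 4→0, 5→7, 6→2, 7→1]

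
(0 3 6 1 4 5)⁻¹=(0 5 4 1 6 3)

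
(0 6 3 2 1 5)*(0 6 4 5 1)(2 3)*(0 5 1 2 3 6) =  (0 4 1 2 5)(3 6)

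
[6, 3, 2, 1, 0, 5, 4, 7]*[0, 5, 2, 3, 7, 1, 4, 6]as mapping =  [0→4, 1→3, 2→2, 3→5, 4→0, 5→1, 6→7, 7→6]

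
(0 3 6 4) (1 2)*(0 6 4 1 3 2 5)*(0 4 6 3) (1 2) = (0 1 5 4 3 6 2) 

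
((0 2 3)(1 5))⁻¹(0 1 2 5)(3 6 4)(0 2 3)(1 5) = (0 6 4)(1 2 5 3)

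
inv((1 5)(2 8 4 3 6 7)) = (1 5)(2 7 6 3 4 8)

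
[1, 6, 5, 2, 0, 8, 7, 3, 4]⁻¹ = [4, 0, 3, 7, 8, 2, 1, 6, 5]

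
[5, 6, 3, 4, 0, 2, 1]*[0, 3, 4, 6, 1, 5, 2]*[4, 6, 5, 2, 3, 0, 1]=[0, 5, 1, 6, 4, 3, 2]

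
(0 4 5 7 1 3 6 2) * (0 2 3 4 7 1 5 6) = (0 7 5 1 4 6 3)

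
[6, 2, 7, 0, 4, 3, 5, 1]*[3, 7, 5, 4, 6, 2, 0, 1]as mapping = [0→0, 1→5, 2→1, 3→3, 4→6, 5→4, 6→2, 7→7]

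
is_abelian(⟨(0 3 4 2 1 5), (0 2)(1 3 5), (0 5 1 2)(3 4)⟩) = no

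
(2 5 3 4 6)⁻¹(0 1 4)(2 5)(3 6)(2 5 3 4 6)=(0 1 6)(2 4)(3 5)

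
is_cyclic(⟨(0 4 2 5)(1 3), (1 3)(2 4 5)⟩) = no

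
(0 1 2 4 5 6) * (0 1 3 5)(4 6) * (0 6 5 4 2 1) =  (0 3 4 6)(2 5)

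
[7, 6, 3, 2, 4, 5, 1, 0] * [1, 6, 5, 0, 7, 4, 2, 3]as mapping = [0→3, 1→2, 2→0, 3→5, 4→7, 5→4, 6→6, 7→1]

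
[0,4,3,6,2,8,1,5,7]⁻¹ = [0,6,4,2,1,7,3,8,5]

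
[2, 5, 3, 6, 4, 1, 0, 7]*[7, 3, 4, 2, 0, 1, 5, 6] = [4, 1, 2, 5, 0, 3, 7, 6]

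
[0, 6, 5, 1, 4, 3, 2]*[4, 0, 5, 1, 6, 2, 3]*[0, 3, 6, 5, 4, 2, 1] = [4, 5, 6, 0, 1, 3, 2]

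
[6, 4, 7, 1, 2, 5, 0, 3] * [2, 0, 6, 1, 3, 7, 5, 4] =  [5, 3, 4, 0, 6, 7, 2, 1] 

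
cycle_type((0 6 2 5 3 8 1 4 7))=9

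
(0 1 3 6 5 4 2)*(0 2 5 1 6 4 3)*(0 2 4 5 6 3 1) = (0 3 5 1 2 4 6)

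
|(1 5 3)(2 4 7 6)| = 12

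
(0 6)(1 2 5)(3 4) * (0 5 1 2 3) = (0 6 5 2 1 3 4)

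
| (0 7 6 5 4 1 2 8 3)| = 9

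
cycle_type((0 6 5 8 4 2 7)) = 7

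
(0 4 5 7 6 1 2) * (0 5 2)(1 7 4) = (0 1)(2 5 4)(6 7)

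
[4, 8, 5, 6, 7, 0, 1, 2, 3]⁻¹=[5, 6, 7, 8, 0, 2, 3, 4, 1]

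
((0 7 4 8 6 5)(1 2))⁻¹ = (0 5 6 8 4 7)(1 2)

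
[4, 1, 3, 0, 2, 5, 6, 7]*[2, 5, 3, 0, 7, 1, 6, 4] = [7, 5, 0, 2, 3, 1, 6, 4]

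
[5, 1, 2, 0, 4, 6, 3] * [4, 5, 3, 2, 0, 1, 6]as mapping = [0→1, 1→5, 2→3, 3→4, 4→0, 5→6, 6→2]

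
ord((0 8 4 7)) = 4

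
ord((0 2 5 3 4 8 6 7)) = 8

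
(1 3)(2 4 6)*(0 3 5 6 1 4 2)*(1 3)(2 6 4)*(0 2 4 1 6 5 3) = (0 6 2 5 1 3 4)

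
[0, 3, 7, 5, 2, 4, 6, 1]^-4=[0, 5, 1, 4, 7, 2, 6, 3]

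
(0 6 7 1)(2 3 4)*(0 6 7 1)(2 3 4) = (0 7)(1 6)(2 4 3)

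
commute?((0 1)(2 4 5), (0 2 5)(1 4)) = no:(0 1)(2 4 5)*(0 2 5)(1 4) = (0 4)(1 2), (0 2 5)(1 4)*(0 1)(2 4 5) = (0 4)(1 5)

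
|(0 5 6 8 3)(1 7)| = 10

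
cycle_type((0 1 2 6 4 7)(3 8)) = 2.6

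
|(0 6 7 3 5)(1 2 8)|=15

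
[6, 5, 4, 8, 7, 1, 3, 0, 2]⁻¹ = [7, 5, 8, 6, 2, 1, 0, 4, 3]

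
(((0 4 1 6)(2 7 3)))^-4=(2 3 7)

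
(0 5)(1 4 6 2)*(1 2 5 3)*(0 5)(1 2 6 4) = (0 3 2 6)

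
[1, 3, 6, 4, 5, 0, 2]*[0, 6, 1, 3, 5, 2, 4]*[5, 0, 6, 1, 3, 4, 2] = [2, 1, 3, 4, 6, 5, 0] 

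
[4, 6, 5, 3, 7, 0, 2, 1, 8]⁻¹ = [5, 7, 6, 3, 0, 2, 1, 4, 8]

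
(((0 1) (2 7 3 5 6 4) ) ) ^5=(0 1) (2 4 6 5 3 7) 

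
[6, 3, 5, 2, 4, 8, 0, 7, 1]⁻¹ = [6, 8, 3, 1, 4, 2, 0, 7, 5]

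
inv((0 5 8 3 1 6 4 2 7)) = (0 7 2 4 6 1 3 8 5)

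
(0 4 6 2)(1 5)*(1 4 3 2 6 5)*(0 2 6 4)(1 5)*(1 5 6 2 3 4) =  (0 4 5)(1 6)(2 3)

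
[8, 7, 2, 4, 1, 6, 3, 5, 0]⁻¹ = [8, 4, 2, 6, 3, 7, 5, 1, 0]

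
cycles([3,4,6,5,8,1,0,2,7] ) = (0 3 5 1 4 8 7 2 6)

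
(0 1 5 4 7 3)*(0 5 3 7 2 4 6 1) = (1 3 5 6)(2 4)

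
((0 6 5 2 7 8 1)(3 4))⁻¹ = (0 1 8 7 2 5 6)(3 4)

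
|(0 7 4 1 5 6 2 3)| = 8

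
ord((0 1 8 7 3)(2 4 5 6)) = 20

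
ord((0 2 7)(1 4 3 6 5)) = 15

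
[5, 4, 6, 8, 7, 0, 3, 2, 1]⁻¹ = [5, 8, 7, 6, 1, 0, 2, 4, 3]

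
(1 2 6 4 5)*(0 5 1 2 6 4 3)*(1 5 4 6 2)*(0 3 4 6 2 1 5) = (0 6 4) 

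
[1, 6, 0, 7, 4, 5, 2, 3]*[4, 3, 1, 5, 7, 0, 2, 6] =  [3, 2, 4, 6, 7, 0, 1, 5] 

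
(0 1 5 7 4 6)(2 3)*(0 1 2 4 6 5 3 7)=(0 2 7 6 1 3 4 5)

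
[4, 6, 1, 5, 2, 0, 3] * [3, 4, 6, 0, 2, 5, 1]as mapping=[0→2, 1→1, 2→4, 3→5, 4→6, 5→3, 6→0]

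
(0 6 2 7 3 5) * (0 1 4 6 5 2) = (0 5 1 4 6)(2 7 3)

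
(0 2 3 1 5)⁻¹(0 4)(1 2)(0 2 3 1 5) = (2 4)(3 5)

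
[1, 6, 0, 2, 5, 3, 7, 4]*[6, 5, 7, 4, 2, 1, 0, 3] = [5, 0, 6, 7, 1, 4, 3, 2]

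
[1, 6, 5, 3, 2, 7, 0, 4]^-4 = [6, 0, 2, 3, 4, 5, 1, 7]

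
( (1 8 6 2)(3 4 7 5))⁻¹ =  (1 2 6 8)(3 5 7 4)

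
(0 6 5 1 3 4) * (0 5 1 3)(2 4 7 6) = (0 2 4 5 3 7 6 1)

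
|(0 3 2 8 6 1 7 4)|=8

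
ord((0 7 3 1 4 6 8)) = 7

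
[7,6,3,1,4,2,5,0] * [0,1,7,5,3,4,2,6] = [6,2,5,1,3,7,4,0]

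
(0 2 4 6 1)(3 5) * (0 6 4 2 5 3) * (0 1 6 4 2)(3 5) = (0 3 5 1 4 2)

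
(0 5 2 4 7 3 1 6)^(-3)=(0 3 2 6 7 5 1 4)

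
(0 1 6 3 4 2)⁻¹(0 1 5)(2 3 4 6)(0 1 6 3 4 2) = (0 4 2 3)(1 6 5)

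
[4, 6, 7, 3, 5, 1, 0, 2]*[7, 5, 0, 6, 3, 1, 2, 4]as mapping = [0→3, 1→2, 2→4, 3→6, 4→1, 5→5, 6→7, 7→0]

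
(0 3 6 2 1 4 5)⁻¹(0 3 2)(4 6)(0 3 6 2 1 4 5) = (1 3 6)(2 5)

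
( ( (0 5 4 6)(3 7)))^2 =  (0 4)(5 6)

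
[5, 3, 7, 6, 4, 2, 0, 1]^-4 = [7, 0, 3, 5, 4, 1, 2, 6]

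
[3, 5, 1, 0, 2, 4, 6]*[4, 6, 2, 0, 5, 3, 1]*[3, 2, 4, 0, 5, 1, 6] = [3, 0, 6, 5, 4, 1, 2]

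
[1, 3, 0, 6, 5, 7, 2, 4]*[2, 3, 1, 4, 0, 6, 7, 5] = [3, 4, 2, 7, 6, 5, 1, 0]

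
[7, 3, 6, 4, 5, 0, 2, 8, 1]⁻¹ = [5, 8, 6, 1, 3, 4, 2, 0, 7]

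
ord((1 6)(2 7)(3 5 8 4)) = 4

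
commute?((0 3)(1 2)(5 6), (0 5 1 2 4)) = no:(0 3)(1 2)(5 6)*(0 5 1 2 4) = (0 3 5 6 1 4), (0 5 1 2 4)*(0 3)(1 2)(5 6) = (0 6 5 2 4 3)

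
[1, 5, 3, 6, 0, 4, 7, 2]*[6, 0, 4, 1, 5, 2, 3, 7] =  [0, 2, 1, 3, 6, 5, 7, 4]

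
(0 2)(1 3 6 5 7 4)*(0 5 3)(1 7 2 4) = (0 4 7 1)(2 5)(3 6)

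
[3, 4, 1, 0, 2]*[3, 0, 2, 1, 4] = [1, 4, 0, 3, 2] 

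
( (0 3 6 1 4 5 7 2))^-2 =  (0 7 4 6)(1 3 2 5)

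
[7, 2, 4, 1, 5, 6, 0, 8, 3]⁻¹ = [6, 3, 1, 8, 2, 4, 5, 0, 7]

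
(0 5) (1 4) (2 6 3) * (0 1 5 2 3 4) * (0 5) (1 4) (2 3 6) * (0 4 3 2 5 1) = (0 2 5 3 6) 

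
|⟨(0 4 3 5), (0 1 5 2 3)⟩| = 120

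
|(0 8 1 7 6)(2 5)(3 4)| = 10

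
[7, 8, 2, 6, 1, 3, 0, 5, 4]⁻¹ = [6, 4, 2, 5, 8, 7, 3, 0, 1]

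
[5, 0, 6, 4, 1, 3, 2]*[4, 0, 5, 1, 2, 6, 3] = [6, 4, 3, 2, 0, 1, 5]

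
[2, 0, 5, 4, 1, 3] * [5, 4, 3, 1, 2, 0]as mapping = [0→3, 1→5, 2→0, 3→2, 4→4, 5→1]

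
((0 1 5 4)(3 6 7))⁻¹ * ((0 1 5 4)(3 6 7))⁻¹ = (0 5)(1 4)(3 6 7)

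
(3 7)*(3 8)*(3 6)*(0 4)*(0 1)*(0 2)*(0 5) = (0 4 1 2 5)(3 7 8 6)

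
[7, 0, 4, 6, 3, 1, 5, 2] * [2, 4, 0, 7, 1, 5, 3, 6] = [6, 2, 1, 3, 7, 4, 5, 0]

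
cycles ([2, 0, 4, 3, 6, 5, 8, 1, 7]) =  (0 2 4 6 8 7 1)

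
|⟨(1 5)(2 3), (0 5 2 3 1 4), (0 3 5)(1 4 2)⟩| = 720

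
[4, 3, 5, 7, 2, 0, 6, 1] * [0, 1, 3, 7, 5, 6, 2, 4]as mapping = [0→5, 1→7, 2→6, 3→4, 4→3, 5→0, 6→2, 7→1]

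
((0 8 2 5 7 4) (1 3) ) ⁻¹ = (0 4 7 5 2 8) (1 3) 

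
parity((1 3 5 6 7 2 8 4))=odd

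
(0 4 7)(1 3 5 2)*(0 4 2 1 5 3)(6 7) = (0 2 5 1)(4 6 7)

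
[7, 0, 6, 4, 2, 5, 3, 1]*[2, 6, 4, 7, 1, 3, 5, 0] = [0, 2, 5, 1, 4, 3, 7, 6]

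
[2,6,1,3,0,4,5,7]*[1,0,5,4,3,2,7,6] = [5,7,0,4,1,3,2,6]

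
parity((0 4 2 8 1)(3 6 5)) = even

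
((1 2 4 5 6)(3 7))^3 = (1 5 2 6 4)(3 7)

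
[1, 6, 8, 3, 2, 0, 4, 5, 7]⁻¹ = [5, 0, 4, 3, 6, 7, 1, 8, 2]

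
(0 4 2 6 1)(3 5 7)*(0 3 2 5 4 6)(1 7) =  (0 6 7 2)(1 3 4 5)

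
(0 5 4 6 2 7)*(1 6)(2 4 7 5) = (0 2 5 7)(1 6 4)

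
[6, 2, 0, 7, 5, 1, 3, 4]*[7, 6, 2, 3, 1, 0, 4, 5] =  [4, 2, 7, 5, 0, 6, 3, 1]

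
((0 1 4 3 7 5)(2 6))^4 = (0 7 4)(1 5 3)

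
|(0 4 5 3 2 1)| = 6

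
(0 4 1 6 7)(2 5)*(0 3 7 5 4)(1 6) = (2 4 6 5)(3 7)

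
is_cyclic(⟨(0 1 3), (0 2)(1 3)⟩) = no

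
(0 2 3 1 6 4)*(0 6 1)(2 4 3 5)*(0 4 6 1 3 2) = (0 6 2 5)(1 3 4)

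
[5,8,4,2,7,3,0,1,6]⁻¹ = [6,7,3,5,2,0,8,4,1]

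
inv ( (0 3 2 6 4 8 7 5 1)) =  (0 1 5 7 8 4 6 2 3)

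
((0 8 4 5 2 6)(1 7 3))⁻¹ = (0 6 2 5 4 8)(1 3 7)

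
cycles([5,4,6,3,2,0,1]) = (0 5)(1 4 2 6)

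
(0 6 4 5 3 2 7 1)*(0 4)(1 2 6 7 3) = (0 7 2 3 6)(1 4 5)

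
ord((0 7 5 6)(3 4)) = 4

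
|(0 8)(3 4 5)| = 6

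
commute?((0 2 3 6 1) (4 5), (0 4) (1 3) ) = no:(0 2 3 6 1) (4 5) * (0 4) (1 3) = (0 2 1 4 5) (3 6), (0 4) (1 3) * (0 2 3 6 1) (4 5) = (0 5 4 2 3) (1 6) 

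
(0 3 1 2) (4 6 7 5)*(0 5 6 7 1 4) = (0 3 4 7 6 1 2 5) 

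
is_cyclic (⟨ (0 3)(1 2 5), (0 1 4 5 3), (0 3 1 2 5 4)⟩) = no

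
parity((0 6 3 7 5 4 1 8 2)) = even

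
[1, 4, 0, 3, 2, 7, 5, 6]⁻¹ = [2, 0, 4, 3, 1, 6, 7, 5]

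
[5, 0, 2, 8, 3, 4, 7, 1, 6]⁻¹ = [1, 7, 2, 4, 5, 0, 8, 6, 3]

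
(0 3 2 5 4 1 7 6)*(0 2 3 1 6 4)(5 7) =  (0 1 5)(2 7 4 6)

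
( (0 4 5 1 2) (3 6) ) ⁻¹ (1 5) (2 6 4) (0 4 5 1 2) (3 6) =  (0 3 5) (1 2) 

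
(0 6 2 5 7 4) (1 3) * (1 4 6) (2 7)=(0 1 3 4) (2 5) (6 7) 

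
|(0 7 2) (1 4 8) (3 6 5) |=3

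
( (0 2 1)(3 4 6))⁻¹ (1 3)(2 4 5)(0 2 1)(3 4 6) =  (0 4)(1 6 5)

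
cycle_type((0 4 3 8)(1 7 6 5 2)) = 4.5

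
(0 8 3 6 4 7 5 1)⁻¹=(0 1 5 7 4 6 3 8)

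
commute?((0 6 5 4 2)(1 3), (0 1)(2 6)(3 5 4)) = no:(0 6 5 4 2)(1 3) * (0 1)(2 6)(3 5 4) = (0 2 1 5 3)(4 6), (0 1)(2 6)(3 5 4) * (0 6 5 4 2)(1 3) = (0 3 4 1 6)(2 5)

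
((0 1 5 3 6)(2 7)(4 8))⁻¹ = (0 6 3 5 1)(2 7)(4 8)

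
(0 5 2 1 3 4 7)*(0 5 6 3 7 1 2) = (0 6 3 4 1 7 5)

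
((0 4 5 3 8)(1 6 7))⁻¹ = (0 8 3 5 4)(1 7 6)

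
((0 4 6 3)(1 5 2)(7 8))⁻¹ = (0 3 6 4)(1 2 5)(7 8)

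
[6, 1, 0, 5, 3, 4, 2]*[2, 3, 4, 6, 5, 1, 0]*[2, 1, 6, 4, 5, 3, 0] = [2, 4, 6, 1, 0, 3, 5]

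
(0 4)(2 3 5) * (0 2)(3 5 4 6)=(0 6 3 4 2 5)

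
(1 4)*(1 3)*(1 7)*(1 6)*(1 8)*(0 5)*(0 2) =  (0 5 2)(1 4 3 7 6 8)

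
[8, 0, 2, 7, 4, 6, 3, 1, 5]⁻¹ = [1, 7, 2, 6, 4, 8, 5, 3, 0]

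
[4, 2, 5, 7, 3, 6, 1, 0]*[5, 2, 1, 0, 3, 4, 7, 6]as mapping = [0→3, 1→1, 2→4, 3→6, 4→0, 5→7, 6→2, 7→5]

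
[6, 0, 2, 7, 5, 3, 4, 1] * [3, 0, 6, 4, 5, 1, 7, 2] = [7, 3, 6, 2, 1, 4, 5, 0]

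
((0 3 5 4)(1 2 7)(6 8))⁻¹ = (0 4 5 3)(1 7 2)(6 8)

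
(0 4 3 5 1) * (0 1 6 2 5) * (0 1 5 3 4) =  (1 5 6 2 3)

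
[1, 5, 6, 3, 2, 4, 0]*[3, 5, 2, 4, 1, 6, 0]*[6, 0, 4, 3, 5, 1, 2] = [1, 2, 6, 5, 4, 0, 3]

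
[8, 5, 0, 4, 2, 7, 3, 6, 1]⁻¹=[2, 8, 4, 6, 3, 1, 7, 5, 0]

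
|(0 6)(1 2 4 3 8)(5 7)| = 10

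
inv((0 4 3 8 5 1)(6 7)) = (0 1 5 8 3 4)(6 7)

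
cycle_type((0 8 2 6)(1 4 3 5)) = 4^2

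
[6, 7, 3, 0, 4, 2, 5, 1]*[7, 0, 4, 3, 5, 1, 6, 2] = [6, 2, 3, 7, 5, 4, 1, 0] 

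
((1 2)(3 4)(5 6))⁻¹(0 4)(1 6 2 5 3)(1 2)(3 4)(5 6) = (0 3)(1 6 4 2 5)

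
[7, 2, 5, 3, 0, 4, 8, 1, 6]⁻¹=[4, 7, 1, 3, 5, 2, 8, 0, 6]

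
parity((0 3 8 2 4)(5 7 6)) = even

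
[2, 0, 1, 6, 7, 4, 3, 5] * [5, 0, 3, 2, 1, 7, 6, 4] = [3, 5, 0, 6, 4, 1, 2, 7]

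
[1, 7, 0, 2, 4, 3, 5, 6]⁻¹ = [2, 0, 3, 5, 4, 6, 7, 1]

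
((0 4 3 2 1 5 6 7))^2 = (0 3 1 6)(2 5 7 4)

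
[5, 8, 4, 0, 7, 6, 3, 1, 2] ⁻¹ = [3, 7, 8, 6, 2, 0, 5, 4, 1] 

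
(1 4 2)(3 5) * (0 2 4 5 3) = (0 2 1 5)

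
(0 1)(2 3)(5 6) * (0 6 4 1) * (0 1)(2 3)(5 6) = (0 1 5 4)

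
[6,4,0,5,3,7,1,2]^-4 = [3,7,4,0,2,6,5,1]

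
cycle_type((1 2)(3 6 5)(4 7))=2^2.3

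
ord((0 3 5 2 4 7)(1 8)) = 6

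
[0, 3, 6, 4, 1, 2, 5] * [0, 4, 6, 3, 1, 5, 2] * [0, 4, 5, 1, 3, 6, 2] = [0, 1, 5, 4, 3, 2, 6]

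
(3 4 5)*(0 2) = (0 2)(3 4 5)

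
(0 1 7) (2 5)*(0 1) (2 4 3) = (1 7) (2 5 4 3) 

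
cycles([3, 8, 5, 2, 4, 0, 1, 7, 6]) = (0 3 2 5)(1 8 6)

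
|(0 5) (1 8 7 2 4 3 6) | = 14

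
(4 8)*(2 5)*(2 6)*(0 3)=(0 3)(2 5 6)(4 8)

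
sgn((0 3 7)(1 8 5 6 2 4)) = -1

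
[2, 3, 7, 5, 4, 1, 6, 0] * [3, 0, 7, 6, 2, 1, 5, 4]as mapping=[0→7, 1→6, 2→4, 3→1, 4→2, 5→0, 6→5, 7→3]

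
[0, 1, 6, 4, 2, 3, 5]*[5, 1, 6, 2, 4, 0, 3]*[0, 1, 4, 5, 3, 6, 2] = [6, 1, 5, 3, 2, 4, 0]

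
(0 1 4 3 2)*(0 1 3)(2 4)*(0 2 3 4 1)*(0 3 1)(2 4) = (0 2 3)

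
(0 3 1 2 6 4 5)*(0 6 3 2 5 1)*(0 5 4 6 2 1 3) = (0 1 4 3 5 2)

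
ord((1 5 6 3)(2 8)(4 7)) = 4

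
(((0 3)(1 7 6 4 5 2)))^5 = (0 3)(1 2 5 4 6 7)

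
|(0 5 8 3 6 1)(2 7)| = 6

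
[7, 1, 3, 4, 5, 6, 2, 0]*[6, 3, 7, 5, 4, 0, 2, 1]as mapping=[0→1, 1→3, 2→5, 3→4, 4→0, 5→2, 6→7, 7→6]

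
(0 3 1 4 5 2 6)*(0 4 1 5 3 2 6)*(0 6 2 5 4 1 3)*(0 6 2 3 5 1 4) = (0 1 5 3)(4 6)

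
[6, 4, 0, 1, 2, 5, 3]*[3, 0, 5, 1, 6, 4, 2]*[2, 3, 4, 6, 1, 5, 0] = [4, 0, 6, 2, 5, 1, 3]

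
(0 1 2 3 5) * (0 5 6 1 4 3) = (0 4 3 6 1 2)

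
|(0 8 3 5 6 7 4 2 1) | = 9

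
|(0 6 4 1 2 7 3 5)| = 8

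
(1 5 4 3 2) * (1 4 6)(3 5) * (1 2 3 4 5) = (1 4)(2 5 6)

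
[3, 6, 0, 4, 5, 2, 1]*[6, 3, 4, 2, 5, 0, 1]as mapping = [0→2, 1→1, 2→6, 3→5, 4→0, 5→4, 6→3]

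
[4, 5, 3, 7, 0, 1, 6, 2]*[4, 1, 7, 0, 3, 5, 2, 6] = [3, 5, 0, 6, 4, 1, 2, 7]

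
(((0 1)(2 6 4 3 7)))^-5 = (0 1)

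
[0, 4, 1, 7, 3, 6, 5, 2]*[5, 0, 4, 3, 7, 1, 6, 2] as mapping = [0→5, 1→7, 2→0, 3→2, 4→3, 5→6, 6→1, 7→4] 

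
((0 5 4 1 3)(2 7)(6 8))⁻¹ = (0 3 1 4 5)(2 7)(6 8)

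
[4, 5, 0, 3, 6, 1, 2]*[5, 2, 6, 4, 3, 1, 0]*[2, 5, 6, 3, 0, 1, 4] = [3, 5, 1, 0, 2, 6, 4]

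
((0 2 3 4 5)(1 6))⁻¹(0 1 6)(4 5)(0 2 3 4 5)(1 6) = (0 5)(1 2 6)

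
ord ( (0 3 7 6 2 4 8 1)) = 8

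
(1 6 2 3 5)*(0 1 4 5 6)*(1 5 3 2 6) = (0 5 4 3 1) 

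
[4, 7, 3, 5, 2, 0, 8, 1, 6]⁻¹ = [5, 7, 4, 2, 0, 3, 8, 1, 6]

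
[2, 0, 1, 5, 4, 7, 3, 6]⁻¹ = [1, 2, 0, 6, 4, 3, 7, 5]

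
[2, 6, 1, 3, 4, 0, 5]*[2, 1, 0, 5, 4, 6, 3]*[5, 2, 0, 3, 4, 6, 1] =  [5, 3, 2, 6, 4, 0, 1]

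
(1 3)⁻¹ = (1 3)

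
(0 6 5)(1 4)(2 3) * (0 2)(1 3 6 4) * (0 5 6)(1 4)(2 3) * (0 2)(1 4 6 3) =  (0 4)(1 6 3 5)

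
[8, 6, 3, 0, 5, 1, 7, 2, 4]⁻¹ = [3, 5, 7, 2, 8, 4, 1, 6, 0]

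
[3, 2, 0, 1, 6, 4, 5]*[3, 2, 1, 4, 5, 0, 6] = [4, 1, 3, 2, 6, 5, 0]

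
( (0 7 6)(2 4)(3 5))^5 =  (0 6 7)(2 4)(3 5)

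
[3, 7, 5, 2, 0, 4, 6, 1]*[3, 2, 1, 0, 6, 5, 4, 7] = [0, 7, 5, 1, 3, 6, 4, 2]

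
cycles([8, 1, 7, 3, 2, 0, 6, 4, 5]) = (0 8 5)(2 7 4)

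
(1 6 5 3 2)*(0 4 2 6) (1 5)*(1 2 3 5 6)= (0 4 3 1) (2 6) 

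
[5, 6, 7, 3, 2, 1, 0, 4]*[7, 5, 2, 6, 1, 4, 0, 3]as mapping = [0→4, 1→0, 2→3, 3→6, 4→2, 5→5, 6→7, 7→1]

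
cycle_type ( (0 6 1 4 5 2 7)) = 7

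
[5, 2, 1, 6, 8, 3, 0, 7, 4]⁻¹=[6, 2, 1, 5, 8, 0, 3, 7, 4]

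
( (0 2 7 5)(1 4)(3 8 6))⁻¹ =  (0 5 7 2)(1 4)(3 6 8)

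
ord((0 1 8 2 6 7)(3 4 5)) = 6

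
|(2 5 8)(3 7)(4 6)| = 6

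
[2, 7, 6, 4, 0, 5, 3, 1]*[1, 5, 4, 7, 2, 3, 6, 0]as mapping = [0→4, 1→0, 2→6, 3→2, 4→1, 5→3, 6→7, 7→5]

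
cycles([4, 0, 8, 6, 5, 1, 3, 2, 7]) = (0 4 5 1)(2 8 7)(3 6)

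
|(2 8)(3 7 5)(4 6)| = 6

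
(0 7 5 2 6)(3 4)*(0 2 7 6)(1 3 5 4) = (0 6 2)(1 3)(4 5 7)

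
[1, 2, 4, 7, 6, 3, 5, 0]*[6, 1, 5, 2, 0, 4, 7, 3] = [1, 5, 0, 3, 7, 2, 4, 6]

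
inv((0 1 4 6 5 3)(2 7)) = (0 3 5 6 4 1)(2 7)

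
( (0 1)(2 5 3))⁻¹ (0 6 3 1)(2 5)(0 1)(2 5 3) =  (0 1 6 2)(3 5)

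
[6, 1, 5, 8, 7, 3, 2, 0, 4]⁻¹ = [7, 1, 6, 5, 8, 2, 0, 4, 3]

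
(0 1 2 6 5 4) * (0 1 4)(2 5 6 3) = (0 4 1 5)(2 3)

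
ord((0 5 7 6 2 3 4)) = 7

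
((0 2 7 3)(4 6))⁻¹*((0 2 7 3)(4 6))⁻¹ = (0 7)(2 3)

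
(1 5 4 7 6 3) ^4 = (1 6 4) (3 7 5) 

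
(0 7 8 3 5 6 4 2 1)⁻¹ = (0 1 2 4 6 5 3 8 7)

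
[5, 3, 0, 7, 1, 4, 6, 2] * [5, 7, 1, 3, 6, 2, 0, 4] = [2, 3, 5, 4, 7, 6, 0, 1] 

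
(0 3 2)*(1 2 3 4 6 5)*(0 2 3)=(0 4 6 5 1 3)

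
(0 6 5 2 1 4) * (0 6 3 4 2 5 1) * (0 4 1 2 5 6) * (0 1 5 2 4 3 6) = (0 6 4 1 2 3 5)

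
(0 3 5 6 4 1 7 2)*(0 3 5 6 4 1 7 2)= (0 5 4 7)(1 2 3 6)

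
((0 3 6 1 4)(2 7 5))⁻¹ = (0 4 1 6 3)(2 5 7)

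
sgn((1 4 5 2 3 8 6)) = 1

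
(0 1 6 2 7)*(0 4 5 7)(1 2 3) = (0 2)(1 6 3)(4 5 7)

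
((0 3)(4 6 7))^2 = (4 7 6)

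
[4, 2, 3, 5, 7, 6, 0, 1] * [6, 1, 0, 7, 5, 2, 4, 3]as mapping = [0→5, 1→0, 2→7, 3→2, 4→3, 5→4, 6→6, 7→1]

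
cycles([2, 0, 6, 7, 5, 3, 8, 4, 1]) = (0 2 6 8 1)(3 7 4 5)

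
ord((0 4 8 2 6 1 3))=7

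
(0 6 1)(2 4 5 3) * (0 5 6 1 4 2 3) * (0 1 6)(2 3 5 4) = (0 6 2 3 5 1 4)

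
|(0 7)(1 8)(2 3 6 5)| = 4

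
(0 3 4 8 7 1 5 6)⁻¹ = (0 6 5 1 7 8 4 3)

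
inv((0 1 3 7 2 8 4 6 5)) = (0 5 6 4 8 2 7 3 1)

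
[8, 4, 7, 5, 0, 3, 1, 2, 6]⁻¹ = [4, 6, 7, 5, 1, 3, 8, 2, 0]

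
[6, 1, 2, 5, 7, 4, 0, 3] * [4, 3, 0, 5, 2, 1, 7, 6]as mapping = [0→7, 1→3, 2→0, 3→1, 4→6, 5→2, 6→4, 7→5]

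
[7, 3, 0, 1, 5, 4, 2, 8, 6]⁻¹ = [2, 3, 6, 1, 5, 4, 8, 0, 7]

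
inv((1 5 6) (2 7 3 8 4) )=(1 6 5) (2 4 8 3 7) 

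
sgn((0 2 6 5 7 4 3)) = 1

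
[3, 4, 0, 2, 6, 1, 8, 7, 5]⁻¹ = [2, 5, 3, 0, 1, 8, 4, 7, 6]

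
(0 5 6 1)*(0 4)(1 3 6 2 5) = (0 1 4)(2 5)(3 6)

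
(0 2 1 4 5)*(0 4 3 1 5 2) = (1 3)(2 5 4)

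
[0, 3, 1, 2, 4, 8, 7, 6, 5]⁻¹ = [0, 2, 3, 1, 4, 8, 7, 6, 5]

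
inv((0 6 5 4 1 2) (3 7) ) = (0 2 1 4 5 6) (3 7) 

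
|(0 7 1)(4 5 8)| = 3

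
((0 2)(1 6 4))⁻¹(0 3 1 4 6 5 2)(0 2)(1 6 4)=(0 2 3 6 1 4 5)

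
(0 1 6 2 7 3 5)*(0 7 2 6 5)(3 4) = (0 1 5 7 4 3)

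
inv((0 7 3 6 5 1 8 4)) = (0 4 8 1 5 6 3 7)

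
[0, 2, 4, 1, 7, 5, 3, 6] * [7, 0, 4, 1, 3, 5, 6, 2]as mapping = [0→7, 1→4, 2→3, 3→0, 4→2, 5→5, 6→1, 7→6]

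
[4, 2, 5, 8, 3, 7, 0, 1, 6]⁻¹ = [6, 7, 1, 4, 0, 2, 8, 5, 3]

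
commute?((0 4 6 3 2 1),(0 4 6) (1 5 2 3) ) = no:(0 4 6 3 2 1)*(0 4 6) (1 5 2 3) = (0 6 1 4) (2 5),(0 4 6) (1 5 2 3)*(0 4 6 3 2 1) = (0 6 4 3) (1 5) 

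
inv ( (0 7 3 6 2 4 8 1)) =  (0 1 8 4 2 6 3 7)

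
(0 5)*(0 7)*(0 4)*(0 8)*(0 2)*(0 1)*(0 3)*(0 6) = (0 5 7 4 8 2 1 3 6)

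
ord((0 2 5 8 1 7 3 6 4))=9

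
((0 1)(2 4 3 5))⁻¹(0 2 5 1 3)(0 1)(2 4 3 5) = (0 5 1 4 2)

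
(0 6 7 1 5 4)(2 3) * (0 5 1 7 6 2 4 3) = (0 2)(3 4 5)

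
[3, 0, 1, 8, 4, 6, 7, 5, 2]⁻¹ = [1, 2, 8, 0, 4, 7, 5, 6, 3]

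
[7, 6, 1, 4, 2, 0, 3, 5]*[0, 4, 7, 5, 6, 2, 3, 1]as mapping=[0→1, 1→3, 2→4, 3→6, 4→7, 5→0, 6→5, 7→2]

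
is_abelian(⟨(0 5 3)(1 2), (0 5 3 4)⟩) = no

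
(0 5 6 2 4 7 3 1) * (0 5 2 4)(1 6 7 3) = (0 2)(1 5 7)(3 6 4)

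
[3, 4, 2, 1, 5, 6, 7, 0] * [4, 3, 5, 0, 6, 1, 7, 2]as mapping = [0→0, 1→6, 2→5, 3→3, 4→1, 5→7, 6→2, 7→4]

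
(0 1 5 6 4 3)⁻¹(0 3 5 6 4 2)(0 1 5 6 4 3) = (0 6 4 3 2 1)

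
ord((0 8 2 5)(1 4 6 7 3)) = 20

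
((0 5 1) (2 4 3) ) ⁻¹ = (0 1 5) (2 3 4) 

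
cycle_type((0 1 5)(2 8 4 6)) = 3.4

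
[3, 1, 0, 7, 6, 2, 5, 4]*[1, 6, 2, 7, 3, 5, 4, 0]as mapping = [0→7, 1→6, 2→1, 3→0, 4→4, 5→2, 6→5, 7→3]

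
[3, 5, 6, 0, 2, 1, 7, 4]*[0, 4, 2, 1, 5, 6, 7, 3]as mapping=[0→1, 1→6, 2→7, 3→0, 4→2, 5→4, 6→3, 7→5]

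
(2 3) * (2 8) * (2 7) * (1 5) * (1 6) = (1 5 6)(2 3 8 7)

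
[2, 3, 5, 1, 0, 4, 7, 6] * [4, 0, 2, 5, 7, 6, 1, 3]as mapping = [0→2, 1→5, 2→6, 3→0, 4→4, 5→7, 6→3, 7→1]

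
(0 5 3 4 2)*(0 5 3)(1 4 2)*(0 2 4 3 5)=(0 5 2)(1 3 4)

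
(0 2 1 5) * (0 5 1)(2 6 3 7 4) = (0 6 3 7 4 2)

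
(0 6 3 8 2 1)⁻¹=(0 1 2 8 3 6)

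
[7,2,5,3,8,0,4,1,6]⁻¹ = [5,7,1,3,6,2,8,0,4]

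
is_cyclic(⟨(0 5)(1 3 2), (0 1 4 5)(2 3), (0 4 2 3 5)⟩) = no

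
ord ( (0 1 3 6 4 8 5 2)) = 8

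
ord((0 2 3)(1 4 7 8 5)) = 15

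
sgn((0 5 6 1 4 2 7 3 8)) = 1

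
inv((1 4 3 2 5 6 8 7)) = (1 7 8 6 5 2 3 4)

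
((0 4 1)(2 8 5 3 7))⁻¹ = (0 1 4)(2 7 3 5 8)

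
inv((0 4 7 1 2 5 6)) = (0 6 5 2 1 7 4)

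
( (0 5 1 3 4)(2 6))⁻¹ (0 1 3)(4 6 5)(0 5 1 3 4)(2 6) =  (0 2 1)(3 4 5)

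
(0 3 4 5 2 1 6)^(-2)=(0 1 5 3 6 2 4)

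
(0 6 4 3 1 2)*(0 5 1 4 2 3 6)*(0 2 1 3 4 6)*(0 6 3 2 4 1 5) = (0 4 6 5 2) 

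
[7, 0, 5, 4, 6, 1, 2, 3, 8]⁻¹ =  [1, 5, 6, 7, 3, 2, 4, 0, 8]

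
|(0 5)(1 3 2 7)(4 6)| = 4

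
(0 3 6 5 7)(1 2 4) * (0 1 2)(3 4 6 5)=(0 4 2 6 3 5 7 1)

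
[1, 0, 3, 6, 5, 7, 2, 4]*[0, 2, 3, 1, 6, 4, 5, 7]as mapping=[0→2, 1→0, 2→1, 3→5, 4→4, 5→7, 6→3, 7→6]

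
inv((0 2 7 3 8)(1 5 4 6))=(0 8 3 7 2)(1 6 4 5)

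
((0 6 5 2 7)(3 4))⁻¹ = (0 7 2 5 6)(3 4)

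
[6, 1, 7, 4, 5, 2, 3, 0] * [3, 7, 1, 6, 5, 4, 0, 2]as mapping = [0→0, 1→7, 2→2, 3→5, 4→4, 5→1, 6→6, 7→3]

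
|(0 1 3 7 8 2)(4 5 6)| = 6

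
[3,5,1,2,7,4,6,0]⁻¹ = [7,2,3,0,5,1,6,4]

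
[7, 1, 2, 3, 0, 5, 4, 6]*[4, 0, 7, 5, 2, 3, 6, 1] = [1, 0, 7, 5, 4, 3, 2, 6]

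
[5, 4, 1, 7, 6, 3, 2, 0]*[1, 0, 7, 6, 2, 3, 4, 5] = [3, 2, 0, 5, 4, 6, 7, 1]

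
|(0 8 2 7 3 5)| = 6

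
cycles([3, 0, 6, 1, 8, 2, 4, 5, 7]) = (0 3 1) (2 6 4 8 7 5) 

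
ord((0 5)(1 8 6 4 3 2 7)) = 14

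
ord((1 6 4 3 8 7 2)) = 7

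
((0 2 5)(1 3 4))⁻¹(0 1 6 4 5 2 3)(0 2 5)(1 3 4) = (0 5 4 2 3 6 1)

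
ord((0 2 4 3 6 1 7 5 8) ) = 9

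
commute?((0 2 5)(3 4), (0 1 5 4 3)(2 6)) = no:(0 2 5)(3 4)*(0 1 5 4 3)(2 6) = (0 6 2 4)(1 5), (0 1 5 4 3)(2 6)*(0 2 5)(3 4) = (0 1)(2 6 5 3)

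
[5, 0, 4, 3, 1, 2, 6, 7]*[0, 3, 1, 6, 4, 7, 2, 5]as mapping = [0→7, 1→0, 2→4, 3→6, 4→3, 5→1, 6→2, 7→5]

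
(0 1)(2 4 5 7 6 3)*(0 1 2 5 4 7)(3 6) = (0 2 7 3 5)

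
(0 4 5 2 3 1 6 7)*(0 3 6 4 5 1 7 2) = (0 5)(1 4)(2 6)(3 7)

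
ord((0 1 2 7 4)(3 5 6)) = 15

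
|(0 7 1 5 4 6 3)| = 7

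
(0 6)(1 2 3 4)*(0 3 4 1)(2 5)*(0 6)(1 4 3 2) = (1 5)(2 3 4 6)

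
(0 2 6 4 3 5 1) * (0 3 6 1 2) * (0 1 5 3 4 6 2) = (0 1 4 2 5)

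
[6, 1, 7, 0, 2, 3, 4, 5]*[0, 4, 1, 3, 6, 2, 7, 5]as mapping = [0→7, 1→4, 2→5, 3→0, 4→1, 5→3, 6→6, 7→2]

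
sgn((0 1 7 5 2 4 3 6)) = -1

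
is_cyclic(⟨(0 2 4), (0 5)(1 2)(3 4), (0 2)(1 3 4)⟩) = no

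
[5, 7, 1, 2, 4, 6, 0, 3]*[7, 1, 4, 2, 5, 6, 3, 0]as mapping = [0→6, 1→0, 2→1, 3→4, 4→5, 5→3, 6→7, 7→2]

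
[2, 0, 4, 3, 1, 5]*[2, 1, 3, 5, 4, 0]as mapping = [0→3, 1→2, 2→4, 3→5, 4→1, 5→0]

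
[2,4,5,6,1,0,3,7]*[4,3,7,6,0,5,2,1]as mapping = [0→7,1→0,2→5,3→2,4→3,5→4,6→6,7→1]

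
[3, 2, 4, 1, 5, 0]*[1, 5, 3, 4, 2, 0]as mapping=[0→4, 1→3, 2→2, 3→5, 4→0, 5→1]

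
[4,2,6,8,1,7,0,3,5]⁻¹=[6,4,1,7,0,8,2,5,3]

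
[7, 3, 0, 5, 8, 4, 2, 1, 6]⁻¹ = [2, 7, 6, 1, 5, 3, 8, 0, 4]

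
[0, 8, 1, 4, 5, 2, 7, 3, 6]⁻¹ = [0, 2, 5, 7, 3, 4, 8, 6, 1]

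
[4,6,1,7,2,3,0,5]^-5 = [0,1,2,7,4,3,6,5]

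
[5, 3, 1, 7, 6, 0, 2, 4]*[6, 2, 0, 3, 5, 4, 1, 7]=[4, 3, 2, 7, 1, 6, 0, 5]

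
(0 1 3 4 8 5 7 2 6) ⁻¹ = (0 6 2 7 5 8 4 3 1) 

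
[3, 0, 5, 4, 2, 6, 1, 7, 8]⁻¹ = [1, 6, 4, 0, 3, 2, 5, 7, 8]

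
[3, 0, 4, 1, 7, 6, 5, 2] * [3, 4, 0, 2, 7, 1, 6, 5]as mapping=[0→2, 1→3, 2→7, 3→4, 4→5, 5→6, 6→1, 7→0]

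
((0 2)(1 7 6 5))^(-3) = (0 2)(1 7 6 5)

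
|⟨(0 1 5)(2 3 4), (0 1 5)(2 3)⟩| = 18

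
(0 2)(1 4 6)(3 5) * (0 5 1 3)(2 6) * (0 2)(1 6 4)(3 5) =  (0 4)(2 3 6 5)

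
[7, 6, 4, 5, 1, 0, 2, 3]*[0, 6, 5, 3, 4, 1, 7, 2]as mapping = [0→2, 1→7, 2→4, 3→1, 4→6, 5→0, 6→5, 7→3]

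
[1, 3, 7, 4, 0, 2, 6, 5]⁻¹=[4, 0, 5, 1, 3, 7, 6, 2]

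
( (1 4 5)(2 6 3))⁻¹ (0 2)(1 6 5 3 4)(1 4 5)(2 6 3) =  (0 6)(1 2 5 4 3)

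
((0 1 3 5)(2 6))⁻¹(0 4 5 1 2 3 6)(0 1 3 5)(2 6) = (0 3 6 5 2 1 4)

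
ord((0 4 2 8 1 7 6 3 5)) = 9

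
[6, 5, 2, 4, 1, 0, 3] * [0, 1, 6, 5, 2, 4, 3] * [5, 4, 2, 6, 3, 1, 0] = [6, 3, 0, 2, 4, 5, 1]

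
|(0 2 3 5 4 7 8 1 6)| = 9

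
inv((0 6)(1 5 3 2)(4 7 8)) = (0 6)(1 2 3 5)(4 8 7)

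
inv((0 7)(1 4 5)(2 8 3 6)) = (0 7)(1 5 4)(2 6 3 8)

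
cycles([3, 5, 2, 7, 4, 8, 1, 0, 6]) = (0 3 7)(1 5 8 6)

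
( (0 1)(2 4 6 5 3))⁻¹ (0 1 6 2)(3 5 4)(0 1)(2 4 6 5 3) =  (0 5 4 1)(2 3 6)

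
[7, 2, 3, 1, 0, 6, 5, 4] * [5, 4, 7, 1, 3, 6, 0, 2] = [2, 7, 1, 4, 5, 0, 6, 3]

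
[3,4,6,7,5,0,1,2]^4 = [6,3,5,1,7,2,0,4]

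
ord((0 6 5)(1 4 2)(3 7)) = 6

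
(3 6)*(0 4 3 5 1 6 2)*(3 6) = (0 4 6 5 1 3 2)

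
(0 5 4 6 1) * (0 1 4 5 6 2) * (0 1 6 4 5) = (0 4 2 1 6 5)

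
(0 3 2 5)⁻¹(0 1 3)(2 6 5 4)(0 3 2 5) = (0 4 5 6)(1 2 3)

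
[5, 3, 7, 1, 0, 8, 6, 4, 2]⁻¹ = [4, 3, 8, 1, 7, 0, 6, 2, 5]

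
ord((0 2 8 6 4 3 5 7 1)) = 9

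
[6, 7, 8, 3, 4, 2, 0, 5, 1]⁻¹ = [6, 8, 5, 3, 4, 7, 0, 1, 2]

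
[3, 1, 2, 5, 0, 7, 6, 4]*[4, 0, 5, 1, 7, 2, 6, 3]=[1, 0, 5, 2, 4, 3, 6, 7]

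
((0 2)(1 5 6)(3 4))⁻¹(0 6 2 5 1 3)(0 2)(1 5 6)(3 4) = (0 6 5 4 2 1)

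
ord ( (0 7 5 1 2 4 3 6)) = 8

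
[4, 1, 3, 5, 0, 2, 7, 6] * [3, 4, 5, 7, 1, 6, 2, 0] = [1, 4, 7, 6, 3, 5, 0, 2]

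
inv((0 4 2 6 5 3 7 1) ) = (0 1 7 3 5 6 2 4) 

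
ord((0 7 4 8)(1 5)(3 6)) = 4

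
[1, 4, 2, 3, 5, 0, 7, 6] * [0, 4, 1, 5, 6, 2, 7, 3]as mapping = [0→4, 1→6, 2→1, 3→5, 4→2, 5→0, 6→3, 7→7]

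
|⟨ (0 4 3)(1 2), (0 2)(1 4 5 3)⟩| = 72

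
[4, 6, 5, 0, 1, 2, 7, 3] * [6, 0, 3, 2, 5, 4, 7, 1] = [5, 7, 4, 6, 0, 3, 1, 2]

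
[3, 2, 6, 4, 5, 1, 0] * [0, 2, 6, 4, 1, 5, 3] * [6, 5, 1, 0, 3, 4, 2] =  [3, 2, 0, 5, 4, 1, 6]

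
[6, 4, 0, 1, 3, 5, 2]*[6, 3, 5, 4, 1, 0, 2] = [2, 1, 6, 3, 4, 0, 5]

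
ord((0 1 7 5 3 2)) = 6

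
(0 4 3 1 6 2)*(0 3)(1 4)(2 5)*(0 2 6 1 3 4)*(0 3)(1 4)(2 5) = (1 4 5 6 2)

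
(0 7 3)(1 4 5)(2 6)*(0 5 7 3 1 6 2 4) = (0 3 5 6 4 7 1)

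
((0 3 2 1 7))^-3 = (0 2 7 3 1)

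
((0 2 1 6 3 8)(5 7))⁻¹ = (0 8 3 6 1 2)(5 7)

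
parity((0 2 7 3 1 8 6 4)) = odd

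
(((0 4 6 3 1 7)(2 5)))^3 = (0 3)(1 4)(2 5)(6 7)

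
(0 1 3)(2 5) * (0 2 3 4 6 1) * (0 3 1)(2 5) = (0 3 5 1 4 6)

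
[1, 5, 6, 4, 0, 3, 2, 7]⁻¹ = [4, 0, 6, 5, 3, 1, 2, 7]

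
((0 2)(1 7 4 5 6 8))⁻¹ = (0 2)(1 8 6 5 4 7)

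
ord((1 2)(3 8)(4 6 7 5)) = 4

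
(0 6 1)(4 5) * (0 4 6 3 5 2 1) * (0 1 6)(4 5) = (0 3 4 2 6 1 5)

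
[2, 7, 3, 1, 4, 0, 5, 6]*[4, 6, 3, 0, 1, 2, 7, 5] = [3, 5, 0, 6, 1, 4, 2, 7]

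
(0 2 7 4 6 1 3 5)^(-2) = (0 3 6 7)(1 4 2 5)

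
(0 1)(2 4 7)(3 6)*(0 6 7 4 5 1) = (1 6 3 7 2 5)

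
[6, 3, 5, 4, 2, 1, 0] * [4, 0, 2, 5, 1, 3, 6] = [6, 5, 3, 1, 2, 0, 4]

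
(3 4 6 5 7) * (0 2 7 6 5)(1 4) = (0 2 7 3 1 4 5 6)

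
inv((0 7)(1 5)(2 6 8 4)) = (0 7)(1 5)(2 4 8 6)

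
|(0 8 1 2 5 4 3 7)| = 8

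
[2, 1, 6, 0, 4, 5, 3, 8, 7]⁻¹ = [3, 1, 0, 6, 4, 5, 2, 8, 7]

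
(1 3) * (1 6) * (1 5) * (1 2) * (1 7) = (1 3 6 5 2 7)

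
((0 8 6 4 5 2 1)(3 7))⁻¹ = (0 1 2 5 4 6 8)(3 7)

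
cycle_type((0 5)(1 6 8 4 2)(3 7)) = 2^2.5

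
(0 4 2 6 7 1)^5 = (0 1 7 6 2 4)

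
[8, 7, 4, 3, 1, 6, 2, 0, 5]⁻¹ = [7, 4, 6, 3, 2, 8, 5, 1, 0]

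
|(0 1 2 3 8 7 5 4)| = 8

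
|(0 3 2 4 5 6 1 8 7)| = 9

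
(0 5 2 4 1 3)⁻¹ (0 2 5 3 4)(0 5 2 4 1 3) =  (0 1 5 4 2)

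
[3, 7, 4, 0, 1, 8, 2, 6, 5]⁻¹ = [3, 4, 6, 0, 2, 8, 7, 1, 5]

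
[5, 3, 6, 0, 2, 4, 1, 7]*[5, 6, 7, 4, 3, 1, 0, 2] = [1, 4, 0, 5, 7, 3, 6, 2]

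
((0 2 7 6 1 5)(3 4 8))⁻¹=(0 5 1 6 7 2)(3 8 4)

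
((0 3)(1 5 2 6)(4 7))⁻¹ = (0 3)(1 6 2 5)(4 7)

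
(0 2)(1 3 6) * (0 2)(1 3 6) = (1 6 3)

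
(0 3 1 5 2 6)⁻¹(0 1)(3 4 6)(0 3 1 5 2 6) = (0 1 4)(3 5)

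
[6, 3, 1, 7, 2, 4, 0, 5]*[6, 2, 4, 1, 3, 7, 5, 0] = [5, 1, 2, 0, 4, 3, 6, 7]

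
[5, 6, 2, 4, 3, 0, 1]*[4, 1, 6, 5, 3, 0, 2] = [0, 2, 6, 3, 5, 4, 1]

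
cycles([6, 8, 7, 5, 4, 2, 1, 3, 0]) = (0 6 1 8)(2 7 3 5)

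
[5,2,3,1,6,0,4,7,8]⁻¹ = [5,3,1,2,6,0,4,7,8]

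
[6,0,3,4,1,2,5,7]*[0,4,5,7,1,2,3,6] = [3,0,7,1,4,5,2,6]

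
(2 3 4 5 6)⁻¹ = (2 6 5 4 3)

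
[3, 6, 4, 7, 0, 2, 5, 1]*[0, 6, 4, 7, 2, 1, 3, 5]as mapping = [0→7, 1→3, 2→2, 3→5, 4→0, 5→4, 6→1, 7→6]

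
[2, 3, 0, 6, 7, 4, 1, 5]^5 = [2, 6, 0, 1, 5, 7, 3, 4]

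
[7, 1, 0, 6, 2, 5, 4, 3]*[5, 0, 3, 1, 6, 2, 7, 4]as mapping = [0→4, 1→0, 2→5, 3→7, 4→3, 5→2, 6→6, 7→1]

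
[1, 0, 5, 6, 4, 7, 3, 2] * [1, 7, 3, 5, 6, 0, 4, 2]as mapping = [0→7, 1→1, 2→0, 3→4, 4→6, 5→2, 6→5, 7→3]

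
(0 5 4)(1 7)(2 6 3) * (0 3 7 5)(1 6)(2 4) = (1 5 2)(3 4)(6 7)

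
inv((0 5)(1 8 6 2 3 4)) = (0 5)(1 4 3 2 6 8)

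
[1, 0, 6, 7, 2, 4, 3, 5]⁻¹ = [1, 0, 4, 6, 5, 7, 2, 3]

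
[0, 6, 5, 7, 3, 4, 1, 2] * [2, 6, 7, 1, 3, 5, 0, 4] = [2, 0, 5, 4, 1, 3, 6, 7]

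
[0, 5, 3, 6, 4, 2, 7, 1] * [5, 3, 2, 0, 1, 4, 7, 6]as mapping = [0→5, 1→4, 2→0, 3→7, 4→1, 5→2, 6→6, 7→3]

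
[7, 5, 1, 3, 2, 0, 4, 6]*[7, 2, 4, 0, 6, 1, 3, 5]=[5, 1, 2, 0, 4, 7, 6, 3]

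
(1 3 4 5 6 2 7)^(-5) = (1 4 6 7 3 5 2)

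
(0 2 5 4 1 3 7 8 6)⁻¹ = (0 6 8 7 3 1 4 5 2)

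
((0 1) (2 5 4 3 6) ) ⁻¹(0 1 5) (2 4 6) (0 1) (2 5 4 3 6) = (0 4 1) (2 5 3) 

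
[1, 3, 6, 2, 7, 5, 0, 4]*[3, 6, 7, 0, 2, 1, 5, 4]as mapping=[0→6, 1→0, 2→5, 3→7, 4→4, 5→1, 6→3, 7→2]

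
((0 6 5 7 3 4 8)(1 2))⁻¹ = (0 8 4 3 7 5 6)(1 2)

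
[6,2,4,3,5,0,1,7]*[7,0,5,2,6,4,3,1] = [3,5,6,2,4,7,0,1]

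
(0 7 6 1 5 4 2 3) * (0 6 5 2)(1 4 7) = (0 1 2 3 6 4)(5 7)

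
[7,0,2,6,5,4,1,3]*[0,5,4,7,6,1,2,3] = [3,0,4,2,1,6,5,7]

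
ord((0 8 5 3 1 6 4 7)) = 8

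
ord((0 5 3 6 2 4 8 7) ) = 8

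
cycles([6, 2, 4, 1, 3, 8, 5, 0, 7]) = (0 6 5 8 7)(1 2 4 3)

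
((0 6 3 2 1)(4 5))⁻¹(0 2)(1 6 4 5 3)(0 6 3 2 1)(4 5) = (0 3 5 4 2)(1 6)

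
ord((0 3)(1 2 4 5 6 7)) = 6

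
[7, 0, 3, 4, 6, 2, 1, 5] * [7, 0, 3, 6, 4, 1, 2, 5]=[5, 7, 6, 4, 2, 3, 0, 1]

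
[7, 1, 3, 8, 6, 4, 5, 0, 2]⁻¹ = [7, 1, 8, 2, 5, 6, 4, 0, 3]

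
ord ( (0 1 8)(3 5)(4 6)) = 6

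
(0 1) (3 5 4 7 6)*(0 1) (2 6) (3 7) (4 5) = (2 6 7) (3 4) 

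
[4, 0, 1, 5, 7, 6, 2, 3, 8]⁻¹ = [1, 2, 6, 7, 0, 3, 5, 4, 8]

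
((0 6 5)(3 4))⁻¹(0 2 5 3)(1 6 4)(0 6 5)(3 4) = (0 4 6 2)(1 5 3)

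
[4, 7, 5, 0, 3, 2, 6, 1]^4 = [4, 1, 2, 0, 3, 5, 6, 7]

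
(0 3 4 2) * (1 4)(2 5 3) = (0 2)(1 4 5 3)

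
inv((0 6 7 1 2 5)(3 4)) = (0 5 2 1 7 6)(3 4)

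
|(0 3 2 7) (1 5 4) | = 12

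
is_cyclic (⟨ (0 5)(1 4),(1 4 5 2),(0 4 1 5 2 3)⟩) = no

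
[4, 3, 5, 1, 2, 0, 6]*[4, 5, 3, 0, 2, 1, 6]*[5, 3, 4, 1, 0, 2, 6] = [4, 5, 3, 2, 1, 0, 6]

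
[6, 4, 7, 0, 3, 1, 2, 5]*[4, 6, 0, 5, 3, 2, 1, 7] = [1, 3, 7, 4, 5, 6, 0, 2]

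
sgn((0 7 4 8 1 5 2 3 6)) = 1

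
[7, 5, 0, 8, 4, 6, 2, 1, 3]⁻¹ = [2, 7, 6, 8, 4, 1, 5, 0, 3]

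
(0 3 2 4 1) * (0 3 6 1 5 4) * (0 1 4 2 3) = (0 6 4 5 2 1)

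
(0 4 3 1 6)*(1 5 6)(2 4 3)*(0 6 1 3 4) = (0 4 2)(1 3 5)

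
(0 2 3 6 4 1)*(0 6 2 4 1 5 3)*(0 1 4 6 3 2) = (0 6 4 5 2 1 3)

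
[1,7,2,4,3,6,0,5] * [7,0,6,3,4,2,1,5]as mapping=[0→0,1→5,2→6,3→4,4→3,5→1,6→7,7→2]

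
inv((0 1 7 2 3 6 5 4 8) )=(0 8 4 5 6 3 2 7 1) 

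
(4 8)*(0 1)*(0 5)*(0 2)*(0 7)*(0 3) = (0 1 5 2 7 3)(4 8)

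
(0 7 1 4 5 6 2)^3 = (0 4 2 1 6 7 5)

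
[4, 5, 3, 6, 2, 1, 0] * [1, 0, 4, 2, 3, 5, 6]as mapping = [0→3, 1→5, 2→2, 3→6, 4→4, 5→0, 6→1]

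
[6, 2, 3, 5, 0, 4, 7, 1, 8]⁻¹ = [4, 7, 1, 2, 5, 3, 0, 6, 8]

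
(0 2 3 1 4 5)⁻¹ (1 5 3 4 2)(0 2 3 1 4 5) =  (0 1 5 3 4)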